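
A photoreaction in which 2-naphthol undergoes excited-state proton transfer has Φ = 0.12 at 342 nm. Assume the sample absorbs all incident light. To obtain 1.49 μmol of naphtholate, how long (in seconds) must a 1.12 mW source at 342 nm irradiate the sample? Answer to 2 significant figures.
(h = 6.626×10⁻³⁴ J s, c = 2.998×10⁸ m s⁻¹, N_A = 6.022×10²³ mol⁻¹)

t ≈ 3900 s

Product: 1.49 μmol = 1.49×10⁻⁶ mol.
Photons that must be absorbed: 1.49×10⁻⁶ / 0.12 = 1.242×10⁻⁵ mol.
Photon energy: hc/λ = 5.808×10⁻¹⁹ J; per mole, 3.498×10⁵ J mol⁻¹.
Energy required: 1.242×10⁻⁵ × 3.498×10⁵ = 4.345 J.
Time: 4.345 J / 0.00112 W = 3900 s.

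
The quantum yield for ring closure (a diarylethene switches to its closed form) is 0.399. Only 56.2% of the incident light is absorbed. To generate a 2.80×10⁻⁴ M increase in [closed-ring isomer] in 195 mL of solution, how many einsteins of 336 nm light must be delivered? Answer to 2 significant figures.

Product: (2.80×10⁻⁴ M)(0.195 L) = 5.460×10⁻⁵ mol.
Photons that must be absorbed: 5.460×10⁻⁵ / 0.399 = 1.368×10⁻⁴ mol.
Incident photons needed: 1.368×10⁻⁴ / 0.562 = 2.434×10⁻⁴ mol.

2.4×10⁻⁴ einstein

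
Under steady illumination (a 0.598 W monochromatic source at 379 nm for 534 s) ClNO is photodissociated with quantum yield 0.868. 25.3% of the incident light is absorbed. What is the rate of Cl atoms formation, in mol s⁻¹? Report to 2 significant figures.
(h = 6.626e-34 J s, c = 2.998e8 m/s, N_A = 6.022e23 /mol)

Photon energy at 379 nm: hc/λ = (6.626e-34)(2.998e8)/(379e-9) = 5.241e-19 J.
Energy delivered: (0.598 W)(534 s) = 319.3 J.
Photons incident: 319.3 / 5.241e-19 = 6.092e20, i.e. 6.092e20/6.022e23 = 0.001012 mol.
Photons absorbed: 0.253 × 0.001012 = 2.560e-4 mol.
Product formed: 0.868 × 2.560e-4 = 2.222e-4 mol.
Rate: 2.222e-4 / 534 s = 4.2e-7 mol s⁻¹.

4.2e-7 mol s⁻¹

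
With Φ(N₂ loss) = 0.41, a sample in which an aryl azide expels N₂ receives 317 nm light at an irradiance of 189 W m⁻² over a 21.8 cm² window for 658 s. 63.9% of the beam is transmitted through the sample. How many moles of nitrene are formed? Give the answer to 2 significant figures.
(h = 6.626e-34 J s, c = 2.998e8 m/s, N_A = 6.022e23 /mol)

Photon energy at 317 nm: hc/λ = (6.626e-34)(2.998e8)/(317e-9) = 6.266e-19 J.
Energy delivered: (189 W m⁻²)(21.8e-4 m²)(658 s) = 271.1 J.
Photons incident: 271.1 / 6.266e-19 = 4.327e20, i.e. 4.327e20/6.022e23 = 7.185e-4 mol.
Fraction absorbed: 1 − 63.9/100 = 0.3610.
Photons absorbed: 0.3610 × 7.185e-4 = 2.594e-4 mol.
Product: Φ × n_abs = 0.41 × 2.594e-4 = 1.064e-4 mol.

1.1e-4 mol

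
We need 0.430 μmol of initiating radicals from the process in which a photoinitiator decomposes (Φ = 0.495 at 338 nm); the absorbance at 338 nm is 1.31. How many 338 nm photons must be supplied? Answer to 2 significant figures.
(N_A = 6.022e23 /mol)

Product: 0.430 μmol = 4.30e-7 mol.
Photons that must be absorbed: 4.30e-7 / 0.495 = 8.687e-7 mol.
Fraction absorbed: 1 − 10^(−1.31) = 0.9510.
Incident photons needed: 8.687e-7 / 0.9510 = 9.135e-7 mol.
Photon count: 9.135e-7 × 6.022e23 = 5.5e17.

5.5e17 photons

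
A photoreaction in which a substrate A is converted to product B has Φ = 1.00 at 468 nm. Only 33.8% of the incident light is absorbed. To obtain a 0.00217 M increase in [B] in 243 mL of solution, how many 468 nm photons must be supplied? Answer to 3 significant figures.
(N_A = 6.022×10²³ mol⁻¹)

Product: (0.00217 M)(0.243 L) = 5.273×10⁻⁴ mol.
Photons that must be absorbed: 5.273×10⁻⁴ / 1.00 = 5.273×10⁻⁴ mol.
Incident photons needed: 5.273×10⁻⁴ / 0.338 = 0.001560 mol.
Photon count: 0.001560 × 6.022×10²³ = 9.39×10²⁰.

9.39×10²⁰ photons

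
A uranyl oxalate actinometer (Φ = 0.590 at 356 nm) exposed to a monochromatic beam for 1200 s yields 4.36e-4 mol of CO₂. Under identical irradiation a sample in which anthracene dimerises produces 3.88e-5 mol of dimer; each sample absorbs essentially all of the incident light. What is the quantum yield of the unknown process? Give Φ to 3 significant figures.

Φ = 0.0525

Photons absorbed by the actinometer: 4.36e-4 / 0.590 = 7.390e-4 mol.
Φ(unknown) = 3.88e-5 / 7.390e-4 = 0.0525.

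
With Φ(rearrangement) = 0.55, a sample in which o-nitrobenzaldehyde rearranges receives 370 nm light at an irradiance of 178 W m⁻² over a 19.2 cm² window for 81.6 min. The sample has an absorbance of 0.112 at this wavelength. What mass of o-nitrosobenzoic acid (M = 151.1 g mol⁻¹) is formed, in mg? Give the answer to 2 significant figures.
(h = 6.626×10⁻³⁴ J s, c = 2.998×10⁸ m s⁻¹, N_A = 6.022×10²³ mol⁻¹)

Photon energy at 370 nm: hc/λ = (6.626×10⁻³⁴)(2.998×10⁸)/(370×10⁻⁹) = 5.369×10⁻¹⁹ J.
Energy delivered: (178 W m⁻²)(19.2×10⁻⁴ m²)(4896 s) = 1673 J.
Photons incident: 1673 / 5.369×10⁻¹⁹ = 3.116×10²¹, i.e. 3.116×10²¹/6.022×10²³ = 0.005174 mol.
Fraction absorbed: 1 − 10^(−0.112) = 0.2273.
Photons absorbed: 0.2273 × 0.005174 = 0.001176 mol.
Product: Φ × n_abs = 0.55 × 0.001176 = 6.468×10⁻⁴ mol.
Mass: 6.468×10⁻⁴ × 151.1 = 0.09773 g = 98 mg.

98 mg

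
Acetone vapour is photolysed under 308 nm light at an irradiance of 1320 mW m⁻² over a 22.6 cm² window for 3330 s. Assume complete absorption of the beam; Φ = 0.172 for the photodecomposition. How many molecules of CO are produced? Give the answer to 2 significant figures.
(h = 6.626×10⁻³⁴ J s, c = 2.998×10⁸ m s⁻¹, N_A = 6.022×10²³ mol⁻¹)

2.6×10¹⁸ molecules

Photon energy at 308 nm: hc/λ = (6.626×10⁻³⁴)(2.998×10⁸)/(308×10⁻⁹) = 6.450×10⁻¹⁹ J.
Energy delivered: (1320 mW m⁻²)(22.6×10⁻⁴ m²)(3330 s) = 9.934 J.
Photons incident: 9.934 / 6.450×10⁻¹⁹ = 1.540×10¹⁹, i.e. 1.540×10¹⁹/6.022×10²³ = 2.557×10⁻⁵ mol.
Product: Φ × n_abs = 0.172 × 2.557×10⁻⁵ = 4.398×10⁻⁶ mol.
As a count: 4.398×10⁻⁶ × 6.022×10²³ = 2.6×10¹⁸.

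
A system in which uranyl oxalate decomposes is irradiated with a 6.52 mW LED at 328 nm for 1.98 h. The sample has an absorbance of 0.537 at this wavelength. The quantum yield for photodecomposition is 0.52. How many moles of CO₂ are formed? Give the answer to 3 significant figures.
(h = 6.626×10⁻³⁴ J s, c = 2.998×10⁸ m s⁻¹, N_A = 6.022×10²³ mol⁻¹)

Photon energy at 328 nm: hc/λ = (6.626×10⁻³⁴)(2.998×10⁸)/(328×10⁻⁹) = 6.056×10⁻¹⁹ J.
Energy delivered: (6.52 mW)(7128 s) = 46.47 J.
Photons incident: 46.47 / 6.056×10⁻¹⁹ = 7.673×10¹⁹, i.e. 7.673×10¹⁹/6.022×10²³ = 1.274×10⁻⁴ mol.
Fraction absorbed: 1 − 10^(−0.537) = 0.7096.
Photons absorbed: 0.7096 × 1.274×10⁻⁴ = 9.040×10⁻⁵ mol.
Product: Φ × n_abs = 0.52 × 9.040×10⁻⁵ = 4.701×10⁻⁵ mol.

4.70×10⁻⁵ mol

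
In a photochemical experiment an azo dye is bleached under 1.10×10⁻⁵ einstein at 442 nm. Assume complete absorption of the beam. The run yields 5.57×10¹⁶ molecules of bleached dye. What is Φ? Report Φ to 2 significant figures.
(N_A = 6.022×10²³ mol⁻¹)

Product: 5.57×10¹⁶ / 6.022×10²³ = 9.249×10⁻⁸ mol.
Φ = 9.249×10⁻⁸ mol / 1.10×10⁻⁵ mol photons = 0.0084.

Φ = 0.0084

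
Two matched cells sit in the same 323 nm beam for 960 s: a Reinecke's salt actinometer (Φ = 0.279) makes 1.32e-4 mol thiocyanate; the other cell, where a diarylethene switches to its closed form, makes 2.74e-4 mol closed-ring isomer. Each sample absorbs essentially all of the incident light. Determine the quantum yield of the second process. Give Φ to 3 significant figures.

Φ = 0.579

Photons absorbed by the actinometer: 1.32e-4 / 0.279 = 4.731e-4 mol.
Φ(unknown) = 2.74e-4 / 4.731e-4 = 0.579.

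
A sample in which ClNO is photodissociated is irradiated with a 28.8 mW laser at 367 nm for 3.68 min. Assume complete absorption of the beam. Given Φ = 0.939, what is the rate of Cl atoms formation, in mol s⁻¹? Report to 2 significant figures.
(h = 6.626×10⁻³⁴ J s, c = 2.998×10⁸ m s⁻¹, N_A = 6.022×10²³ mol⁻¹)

Photon energy at 367 nm: hc/λ = (6.626×10⁻³⁴)(2.998×10⁸)/(367×10⁻⁹) = 5.413×10⁻¹⁹ J.
Energy delivered: (28.8 mW)(220.8 s) = 6.359 J.
Photons incident: 6.359 / 5.413×10⁻¹⁹ = 1.175×10¹⁹, i.e. 1.175×10¹⁹/6.022×10²³ = 1.951×10⁻⁵ mol.
Product formed: 0.939 × 1.951×10⁻⁵ = 1.832×10⁻⁵ mol.
Rate: 1.832×10⁻⁵ / 220.8 s = 8.3×10⁻⁸ mol s⁻¹.

8.3×10⁻⁸ mol s⁻¹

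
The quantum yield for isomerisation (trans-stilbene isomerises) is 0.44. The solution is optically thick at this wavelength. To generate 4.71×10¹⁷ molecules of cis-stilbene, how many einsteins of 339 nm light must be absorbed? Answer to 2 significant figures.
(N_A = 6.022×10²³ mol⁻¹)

1.8×10⁻⁶ einstein

Product: 4.71×10¹⁷ / 6.022×10²³ = 7.821×10⁻⁷ mol.
Photons that must be absorbed: 7.821×10⁻⁷ / 0.44 = 1.778×10⁻⁶ mol.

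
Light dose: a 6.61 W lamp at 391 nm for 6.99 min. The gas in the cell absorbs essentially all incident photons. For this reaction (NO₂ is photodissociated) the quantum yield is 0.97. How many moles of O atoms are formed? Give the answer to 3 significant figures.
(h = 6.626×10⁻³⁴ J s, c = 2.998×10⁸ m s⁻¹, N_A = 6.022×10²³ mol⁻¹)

Photon energy at 391 nm: hc/λ = (6.626×10⁻³⁴)(2.998×10⁸)/(391×10⁻⁹) = 5.080×10⁻¹⁹ J.
Energy delivered: (6.61 W)(419.4 s) = 2772 J.
Photons incident: 2772 / 5.080×10⁻¹⁹ = 5.457×10²¹, i.e. 5.457×10²¹/6.022×10²³ = 0.009062 mol.
Product: Φ × n_abs = 0.97 × 0.009062 = 0.008790 mol.

0.00879 mol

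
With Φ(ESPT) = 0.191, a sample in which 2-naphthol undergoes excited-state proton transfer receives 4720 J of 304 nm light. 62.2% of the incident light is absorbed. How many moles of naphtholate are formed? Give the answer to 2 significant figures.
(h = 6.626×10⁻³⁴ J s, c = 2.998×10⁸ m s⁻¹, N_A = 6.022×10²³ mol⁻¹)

0.0014 mol

Photon energy at 304 nm: hc/λ = (6.626×10⁻³⁴)(2.998×10⁸)/(304×10⁻⁹) = 6.534×10⁻¹⁹ J.
Photons incident: 4720 / 6.534×10⁻¹⁹ = 7.224×10²¹, i.e. 7.224×10²¹/6.022×10²³ = 0.01200 mol.
Photons absorbed: 0.622 × 0.01200 = 0.007464 mol.
Product: Φ × n_abs = 0.191 × 0.007464 = 0.001426 mol.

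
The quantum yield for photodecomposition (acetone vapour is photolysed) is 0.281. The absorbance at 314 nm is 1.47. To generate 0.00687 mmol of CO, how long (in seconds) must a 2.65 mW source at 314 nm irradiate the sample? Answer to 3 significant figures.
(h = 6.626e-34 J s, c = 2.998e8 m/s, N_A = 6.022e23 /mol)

t ≈ 3640 s

Product: 0.00687 mmol = 6.87e-6 mol.
Photons that must be absorbed: 6.87e-6 / 0.281 = 2.445e-5 mol.
Fraction absorbed: 1 − 10^(−1.47) = 0.9661.
Incident photons needed: 2.445e-5 / 0.9661 = 2.531e-5 mol.
Photon energy: hc/λ = 6.326e-19 J; per mole, 3.810e5 J mol⁻¹.
Energy required: 2.531e-5 × 3.810e5 = 9.643 J.
Time: 9.643 J / 0.00265 W = 3640 s.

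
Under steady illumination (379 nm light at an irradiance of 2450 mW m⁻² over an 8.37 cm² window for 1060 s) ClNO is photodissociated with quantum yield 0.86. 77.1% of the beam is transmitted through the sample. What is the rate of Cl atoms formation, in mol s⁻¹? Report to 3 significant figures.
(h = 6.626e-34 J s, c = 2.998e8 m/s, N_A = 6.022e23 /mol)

Photon energy at 379 nm: hc/λ = (6.626e-34)(2.998e8)/(379e-9) = 5.241e-19 J.
Energy delivered: (2450 mW m⁻²)(8.37e-4 m²)(1060 s) = 2.174 J.
Photons incident: 2.174 / 5.241e-19 = 4.148e18, i.e. 4.148e18/6.022e23 = 6.888e-6 mol.
Fraction absorbed: 1 − 77.1/100 = 0.2290.
Photons absorbed: 0.2290 × 6.888e-6 = 1.577e-6 mol.
Product formed: 0.86 × 1.577e-6 = 1.356e-6 mol.
Rate: 1.356e-6 / 1060 s = 1.28e-9 mol s⁻¹.

1.28e-9 mol s⁻¹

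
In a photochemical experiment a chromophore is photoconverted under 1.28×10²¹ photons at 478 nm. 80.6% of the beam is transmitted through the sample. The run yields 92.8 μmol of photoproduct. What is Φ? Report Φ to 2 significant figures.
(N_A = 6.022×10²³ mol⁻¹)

Φ = 0.23

Product: 92.8 μmol = 9.28×10⁻⁵ mol.
Moles of photons: 1.28×10²¹ / 6.022×10²³ = 0.002126 mol.
Fraction absorbed: 1 − 80.6/100 = 0.1940.
Photons absorbed: 0.1940 × 0.002126 = 4.124×10⁻⁴ mol.
Φ = 9.28×10⁻⁵ mol / 4.124×10⁻⁴ mol photons = 0.23.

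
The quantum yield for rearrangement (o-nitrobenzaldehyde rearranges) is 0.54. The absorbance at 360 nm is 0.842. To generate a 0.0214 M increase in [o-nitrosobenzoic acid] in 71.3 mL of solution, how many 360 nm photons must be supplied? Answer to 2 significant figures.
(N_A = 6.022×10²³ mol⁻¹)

2.0×10²¹ photons

Product: (0.0214 M)(0.0713 L) = 0.001526 mol.
Photons that must be absorbed: 0.001526 / 0.54 = 0.002826 mol.
Fraction absorbed: 1 − 10^(−0.842) = 0.8561.
Incident photons needed: 0.002826 / 0.8561 = 0.003301 mol.
Photon count: 0.003301 × 6.022×10²³ = 2.0×10²¹.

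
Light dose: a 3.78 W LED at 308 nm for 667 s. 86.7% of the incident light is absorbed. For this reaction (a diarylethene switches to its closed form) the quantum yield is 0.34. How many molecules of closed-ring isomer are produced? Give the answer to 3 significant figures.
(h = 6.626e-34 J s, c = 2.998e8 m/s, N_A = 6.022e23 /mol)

Photon energy at 308 nm: hc/λ = (6.626e-34)(2.998e8)/(308e-9) = 6.450e-19 J.
Energy delivered: (3.78 W)(667 s) = 2521 J.
Photons incident: 2521 / 6.450e-19 = 3.909e21, i.e. 3.909e21/6.022e23 = 0.006491 mol.
Photons absorbed: 0.867 × 0.006491 = 0.005628 mol.
Product: Φ × n_abs = 0.34 × 0.005628 = 0.001914 mol.
As a count: 0.001914 × 6.022e23 = 1.15e21.

1.15e21 molecules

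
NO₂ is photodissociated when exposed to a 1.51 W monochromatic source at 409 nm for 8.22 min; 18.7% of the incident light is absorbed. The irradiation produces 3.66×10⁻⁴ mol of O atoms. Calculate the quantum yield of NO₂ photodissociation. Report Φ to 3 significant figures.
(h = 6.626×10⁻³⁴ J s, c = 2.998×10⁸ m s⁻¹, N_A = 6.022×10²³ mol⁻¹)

Photon energy at 409 nm: hc/λ = (6.626×10⁻³⁴)(2.998×10⁸)/(409×10⁻⁹) = 4.857×10⁻¹⁹ J.
Energy delivered: (1.51 W)(493.2 s) = 744.7 J.
Photons incident: 744.7 / 4.857×10⁻¹⁹ = 1.533×10²¹, i.e. 1.533×10²¹/6.022×10²³ = 0.002546 mol.
Photons absorbed: 0.187 × 0.002546 = 4.761×10⁻⁴ mol.
Φ = 3.66×10⁻⁴ mol / 4.761×10⁻⁴ mol photons = 0.769.

Φ = 0.769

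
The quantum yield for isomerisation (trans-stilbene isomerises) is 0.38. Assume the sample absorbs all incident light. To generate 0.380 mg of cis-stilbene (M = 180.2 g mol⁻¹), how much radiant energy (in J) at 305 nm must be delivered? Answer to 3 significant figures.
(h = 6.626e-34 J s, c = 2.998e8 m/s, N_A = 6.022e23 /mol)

Product: 0.380 mg / 180.2 g mol⁻¹ = 2.109e-6 mol.
Photons that must be absorbed: 2.109e-6 / 0.38 = 5.550e-6 mol.
Photon energy: hc/λ = 6.513e-19 J; per mole, 3.922e5 J mol⁻¹.
Energy required: 5.550e-6 × 3.922e5 = 2.18 J.

2.18 J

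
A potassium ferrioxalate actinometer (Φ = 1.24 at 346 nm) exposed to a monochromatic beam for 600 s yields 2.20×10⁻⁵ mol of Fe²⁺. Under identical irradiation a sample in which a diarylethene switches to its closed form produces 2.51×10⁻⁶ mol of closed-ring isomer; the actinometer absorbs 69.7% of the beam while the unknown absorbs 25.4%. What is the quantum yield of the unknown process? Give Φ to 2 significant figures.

Photons absorbed by the actinometer: 2.20×10⁻⁵ / 1.24 = 1.774×10⁻⁵ mol.
Incident flux: 1.774×10⁻⁵ / 0.697 = 2.545×10⁻⁵ einstein.
Absorbed by unknown: 0.254 × 2.545×10⁻⁵ = 6.464×10⁻⁶ mol.
Φ(unknown) = 2.51×10⁻⁶ / 6.464×10⁻⁶ = 0.39.

Φ = 0.39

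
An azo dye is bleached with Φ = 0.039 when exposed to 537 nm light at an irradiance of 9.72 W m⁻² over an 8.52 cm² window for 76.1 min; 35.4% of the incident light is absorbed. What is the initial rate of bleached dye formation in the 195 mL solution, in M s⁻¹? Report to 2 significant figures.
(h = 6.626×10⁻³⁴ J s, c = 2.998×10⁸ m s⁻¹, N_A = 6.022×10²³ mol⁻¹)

2.6×10⁻⁹ M s⁻¹

Photon energy at 537 nm: hc/λ = (6.626×10⁻³⁴)(2.998×10⁸)/(537×10⁻⁹) = 3.699×10⁻¹⁹ J.
Energy delivered: (9.72 W m⁻²)(8.52×10⁻⁴ m²)(4566 s) = 37.81 J.
Photons incident: 37.81 / 3.699×10⁻¹⁹ = 1.022×10²⁰, i.e. 1.022×10²⁰/6.022×10²³ = 1.697×10⁻⁴ mol.
Photons absorbed: 0.354 × 1.697×10⁻⁴ = 6.007×10⁻⁵ mol.
Product formed: 0.039 × 6.007×10⁻⁵ = 2.343×10⁻⁶ mol.
Rate: 2.343×10⁻⁶ mol / (4566 s × 0.195 L) = 2.6×10⁻⁹ M s⁻¹.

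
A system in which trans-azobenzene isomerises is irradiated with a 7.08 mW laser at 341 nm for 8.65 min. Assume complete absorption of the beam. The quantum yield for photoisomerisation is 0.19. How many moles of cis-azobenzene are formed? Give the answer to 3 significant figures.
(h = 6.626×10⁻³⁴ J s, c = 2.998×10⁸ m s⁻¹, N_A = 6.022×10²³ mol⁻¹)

1.99×10⁻⁶ mol

Photon energy at 341 nm: hc/λ = (6.626×10⁻³⁴)(2.998×10⁸)/(341×10⁻⁹) = 5.825×10⁻¹⁹ J.
Energy delivered: (7.08 mW)(519 s) = 3.675 J.
Photons incident: 3.675 / 5.825×10⁻¹⁹ = 6.309×10¹⁸, i.e. 6.309×10¹⁸/6.022×10²³ = 1.048×10⁻⁵ mol.
Product: Φ × n_abs = 0.19 × 1.048×10⁻⁵ = 1.991×10⁻⁶ mol.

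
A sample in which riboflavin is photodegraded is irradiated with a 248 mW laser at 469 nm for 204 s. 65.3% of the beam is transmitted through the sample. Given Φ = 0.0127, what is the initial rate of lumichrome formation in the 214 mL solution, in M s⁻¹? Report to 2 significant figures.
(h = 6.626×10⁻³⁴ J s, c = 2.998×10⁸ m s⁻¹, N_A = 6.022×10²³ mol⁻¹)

2.0×10⁻⁸ M s⁻¹

Photon energy at 469 nm: hc/λ = (6.626×10⁻³⁴)(2.998×10⁸)/(469×10⁻⁹) = 4.236×10⁻¹⁹ J.
Energy delivered: (248 mW)(204 s) = 50.59 J.
Photons incident: 50.59 / 4.236×10⁻¹⁹ = 1.194×10²⁰, i.e. 1.194×10²⁰/6.022×10²³ = 1.983×10⁻⁴ mol.
Fraction absorbed: 1 − 65.3/100 = 0.3470.
Photons absorbed: 0.3470 × 1.983×10⁻⁴ = 6.881×10⁻⁵ mol.
Product formed: 0.0127 × 6.881×10⁻⁵ = 8.739×10⁻⁷ mol.
Rate: 8.739×10⁻⁷ mol / (204 s × 0.214 L) = 2.0×10⁻⁸ M s⁻¹.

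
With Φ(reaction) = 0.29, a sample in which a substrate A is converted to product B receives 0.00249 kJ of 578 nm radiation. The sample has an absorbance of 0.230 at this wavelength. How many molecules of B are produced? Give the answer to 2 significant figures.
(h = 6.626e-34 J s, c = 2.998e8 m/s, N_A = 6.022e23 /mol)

8.6e17 molecules

Photon energy at 578 nm: hc/λ = (6.626e-34)(2.998e8)/(578e-9) = 3.437e-19 J.
Incident energy: 0.00249 kJ = 2.49 J.
Photons incident: 2.49 / 3.437e-19 = 7.245e18, i.e. 7.245e18/6.022e23 = 1.203e-5 mol.
Fraction absorbed: 1 − 10^(−0.230) = 0.4112.
Photons absorbed: 0.4112 × 1.203e-5 = 4.947e-6 mol.
Product: Φ × n_abs = 0.29 × 4.947e-6 = 1.435e-6 mol.
As a count: 1.435e-6 × 6.022e23 = 8.6e17.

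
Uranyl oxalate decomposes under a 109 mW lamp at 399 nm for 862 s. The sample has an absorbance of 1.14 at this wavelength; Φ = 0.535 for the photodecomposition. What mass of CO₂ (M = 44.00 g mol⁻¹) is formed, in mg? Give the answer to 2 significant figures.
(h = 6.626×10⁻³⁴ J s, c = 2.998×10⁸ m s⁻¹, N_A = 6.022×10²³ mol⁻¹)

Photon energy at 399 nm: hc/λ = (6.626×10⁻³⁴)(2.998×10⁸)/(399×10⁻⁹) = 4.979×10⁻¹⁹ J.
Energy delivered: (109 mW)(862 s) = 93.96 J.
Photons incident: 93.96 / 4.979×10⁻¹⁹ = 1.887×10²⁰, i.e. 1.887×10²⁰/6.022×10²³ = 3.134×10⁻⁴ mol.
Fraction absorbed: 1 − 10^(−1.14) = 0.9276.
Photons absorbed: 0.9276 × 3.134×10⁻⁴ = 2.907×10⁻⁴ mol.
Product: Φ × n_abs = 0.535 × 2.907×10⁻⁴ = 1.555×10⁻⁴ mol.
Mass: 1.555×10⁻⁴ × 44.00 = 0.006842 g = 6.8 mg.

6.8 mg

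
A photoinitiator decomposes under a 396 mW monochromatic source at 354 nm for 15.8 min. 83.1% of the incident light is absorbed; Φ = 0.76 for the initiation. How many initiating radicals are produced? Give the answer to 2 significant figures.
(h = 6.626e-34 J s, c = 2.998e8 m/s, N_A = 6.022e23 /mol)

4.2e20 initiating radicals

Photon energy at 354 nm: hc/λ = (6.626e-34)(2.998e8)/(354e-9) = 5.612e-19 J.
Energy delivered: (396 mW)(948 s) = 375.4 J.
Photons incident: 375.4 / 5.612e-19 = 6.689e20, i.e. 6.689e20/6.022e23 = 0.001111 mol.
Photons absorbed: 0.831 × 0.001111 = 9.232e-4 mol.
Product: Φ × n_abs = 0.76 × 9.232e-4 = 7.016e-4 mol.
As a count: 7.016e-4 × 6.022e23 = 4.2e20.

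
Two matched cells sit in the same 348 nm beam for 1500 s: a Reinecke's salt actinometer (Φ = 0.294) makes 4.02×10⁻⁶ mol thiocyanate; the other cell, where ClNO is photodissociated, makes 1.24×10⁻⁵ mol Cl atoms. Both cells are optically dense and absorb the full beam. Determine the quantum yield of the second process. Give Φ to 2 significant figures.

Photons absorbed by the actinometer: 4.02×10⁻⁶ / 0.294 = 1.367×10⁻⁵ mol.
Φ(unknown) = 1.24×10⁻⁵ / 1.367×10⁻⁵ = 0.91.

Φ = 0.91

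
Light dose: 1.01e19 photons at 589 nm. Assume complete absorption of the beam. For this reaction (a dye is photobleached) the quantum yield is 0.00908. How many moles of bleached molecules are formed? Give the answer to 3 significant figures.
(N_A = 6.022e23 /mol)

Moles of photons: 1.01e19 / 6.022e23 = 1.677e-5 mol.
Product: Φ × n_abs = 0.00908 × 1.677e-5 = 1.523e-7 mol.

1.52e-7 mol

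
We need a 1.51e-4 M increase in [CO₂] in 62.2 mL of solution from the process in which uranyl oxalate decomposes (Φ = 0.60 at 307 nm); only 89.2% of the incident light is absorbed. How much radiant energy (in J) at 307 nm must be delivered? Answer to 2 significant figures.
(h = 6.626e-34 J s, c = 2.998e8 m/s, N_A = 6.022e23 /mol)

6.8 J

Product: (1.51e-4 M)(0.0622 L) = 9.392e-6 mol.
Photons that must be absorbed: 9.392e-6 / 0.60 = 1.565e-5 mol.
Incident photons needed: 1.565e-5 / 0.892 = 1.754e-5 mol.
Photon energy: hc/λ = 6.471e-19 J; per mole, 3.897e5 J mol⁻¹.
Energy required: 1.754e-5 × 3.897e5 = 6.8 J.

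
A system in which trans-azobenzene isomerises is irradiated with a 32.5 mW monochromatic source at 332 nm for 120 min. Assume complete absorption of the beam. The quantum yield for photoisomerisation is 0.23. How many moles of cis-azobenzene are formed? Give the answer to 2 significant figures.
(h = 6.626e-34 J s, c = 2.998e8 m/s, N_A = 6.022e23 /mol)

Photon energy at 332 nm: hc/λ = (6.626e-34)(2.998e8)/(332e-9) = 5.983e-19 J.
Energy delivered: (32.5 mW)(7200 s) = 234.0 J.
Photons incident: 234.0 / 5.983e-19 = 3.911e20, i.e. 3.911e20/6.022e23 = 6.495e-4 mol.
Product: Φ × n_abs = 0.23 × 6.495e-4 = 1.494e-4 mol.

1.5e-4 mol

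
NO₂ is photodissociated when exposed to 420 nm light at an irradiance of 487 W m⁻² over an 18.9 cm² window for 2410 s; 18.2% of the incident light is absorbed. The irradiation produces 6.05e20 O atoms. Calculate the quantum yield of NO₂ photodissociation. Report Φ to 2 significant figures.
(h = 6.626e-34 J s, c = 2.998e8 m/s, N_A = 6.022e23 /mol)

Product: 6.05e20 / 6.022e23 = 0.001005 mol.
Photon energy at 420 nm: hc/λ = (6.626e-34)(2.998e8)/(420e-9) = 4.730e-19 J.
Energy delivered: (487 W m⁻²)(18.9e-4 m²)(2410 s) = 2218 J.
Photons incident: 2218 / 4.730e-19 = 4.689e21, i.e. 4.689e21/6.022e23 = 0.007786 mol.
Photons absorbed: 0.182 × 0.007786 = 0.001417 mol.
Φ = 0.001005 mol / 0.001417 mol photons = 0.71.

Φ = 0.71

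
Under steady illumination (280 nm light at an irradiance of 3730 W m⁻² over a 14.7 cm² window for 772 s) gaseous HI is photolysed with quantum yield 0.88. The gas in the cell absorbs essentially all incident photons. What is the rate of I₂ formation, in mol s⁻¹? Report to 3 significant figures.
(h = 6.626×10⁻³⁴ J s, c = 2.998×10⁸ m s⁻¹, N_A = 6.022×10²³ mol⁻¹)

1.13×10⁻⁵ mol s⁻¹

Photon energy at 280 nm: hc/λ = (6.626×10⁻³⁴)(2.998×10⁸)/(280×10⁻⁹) = 7.095×10⁻¹⁹ J.
Energy delivered: (3730 W m⁻²)(14.7×10⁻⁴ m²)(772 s) = 4233 J.
Photons incident: 4233 / 7.095×10⁻¹⁹ = 5.966×10²¹, i.e. 5.966×10²¹/6.022×10²³ = 0.009907 mol.
Product formed: 0.88 × 0.009907 = 0.008718 mol.
Rate: 0.008718 / 772 s = 1.13×10⁻⁵ mol s⁻¹.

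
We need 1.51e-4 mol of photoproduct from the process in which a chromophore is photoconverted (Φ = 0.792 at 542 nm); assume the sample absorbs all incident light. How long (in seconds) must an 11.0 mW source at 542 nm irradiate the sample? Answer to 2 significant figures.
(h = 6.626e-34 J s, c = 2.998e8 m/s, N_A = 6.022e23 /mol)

Photons that must be absorbed: 1.51e-4 / 0.792 = 1.907e-4 mol.
Photon energy: hc/λ = 3.665e-19 J; per mole, 2.207e5 J mol⁻¹.
Energy required: 1.907e-4 × 2.207e5 = 42.09 J.
Time: 42.09 J / 0.011 W = 3800 s.

t ≈ 3800 s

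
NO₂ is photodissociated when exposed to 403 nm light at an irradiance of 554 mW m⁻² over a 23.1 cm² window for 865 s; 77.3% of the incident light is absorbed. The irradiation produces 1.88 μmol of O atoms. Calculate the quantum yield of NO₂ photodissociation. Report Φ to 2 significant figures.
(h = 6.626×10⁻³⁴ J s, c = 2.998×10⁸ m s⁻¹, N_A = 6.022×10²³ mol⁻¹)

Product: 1.88 μmol = 1.88×10⁻⁶ mol.
Photon energy at 403 nm: hc/λ = (6.626×10⁻³⁴)(2.998×10⁸)/(403×10⁻⁹) = 4.929×10⁻¹⁹ J.
Energy delivered: (554 mW m⁻²)(23.1×10⁻⁴ m²)(865 s) = 1.107 J.
Photons incident: 1.107 / 4.929×10⁻¹⁹ = 2.246×10¹⁸, i.e. 2.246×10¹⁸/6.022×10²³ = 3.730×10⁻⁶ mol.
Photons absorbed: 0.773 × 3.730×10⁻⁶ = 2.883×10⁻⁶ mol.
Φ = 1.88×10⁻⁶ mol / 2.883×10⁻⁶ mol photons = 0.65.

Φ = 0.65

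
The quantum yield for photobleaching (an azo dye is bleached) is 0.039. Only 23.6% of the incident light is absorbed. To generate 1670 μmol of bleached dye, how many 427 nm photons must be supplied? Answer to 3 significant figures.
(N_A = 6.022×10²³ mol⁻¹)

1.09×10²³ photons

Product: 1670 μmol = 0.00167 mol.
Photons that must be absorbed: 0.00167 / 0.039 = 0.04282 mol.
Incident photons needed: 0.04282 / 0.236 = 0.1814 mol.
Photon count: 0.1814 × 6.022×10²³ = 1.09×10²³.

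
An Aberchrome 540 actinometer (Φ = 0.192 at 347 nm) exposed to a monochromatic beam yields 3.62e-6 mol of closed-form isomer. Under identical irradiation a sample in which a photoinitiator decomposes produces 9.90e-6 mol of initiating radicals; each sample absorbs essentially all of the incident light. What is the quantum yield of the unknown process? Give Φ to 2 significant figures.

Φ = 0.53

Photons absorbed by the actinometer: 3.62e-6 / 0.192 = 1.885e-5 mol.
Φ(unknown) = 9.90e-6 / 1.885e-5 = 0.53.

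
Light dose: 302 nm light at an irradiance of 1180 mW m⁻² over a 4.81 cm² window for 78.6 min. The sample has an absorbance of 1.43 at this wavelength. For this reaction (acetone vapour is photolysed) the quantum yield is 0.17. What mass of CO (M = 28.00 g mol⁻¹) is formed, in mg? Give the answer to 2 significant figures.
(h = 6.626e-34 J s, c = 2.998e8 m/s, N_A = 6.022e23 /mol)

Photon energy at 302 nm: hc/λ = (6.626e-34)(2.998e8)/(302e-9) = 6.578e-19 J.
Energy delivered: (1180 mW m⁻²)(4.81e-4 m²)(4716 s) = 2.677 J.
Photons incident: 2.677 / 6.578e-19 = 4.070e18, i.e. 4.070e18/6.022e23 = 6.759e-6 mol.
Fraction absorbed: 1 − 10^(−1.43) = 0.9628.
Photons absorbed: 0.9628 × 6.759e-6 = 6.508e-6 mol.
Product: Φ × n_abs = 0.17 × 6.508e-6 = 1.106e-6 mol.
Mass: 1.106e-6 × 28.00 = 3.097e-5 g = 0.031 mg.

0.031 mg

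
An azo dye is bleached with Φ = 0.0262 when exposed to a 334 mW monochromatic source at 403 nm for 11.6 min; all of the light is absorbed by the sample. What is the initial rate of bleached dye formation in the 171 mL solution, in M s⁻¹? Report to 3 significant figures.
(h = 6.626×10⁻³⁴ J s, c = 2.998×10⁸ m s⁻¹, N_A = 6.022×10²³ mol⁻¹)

1.72×10⁻⁷ M s⁻¹

Photon energy at 403 nm: hc/λ = (6.626×10⁻³⁴)(2.998×10⁸)/(403×10⁻⁹) = 4.929×10⁻¹⁹ J.
Energy delivered: (334 mW)(696 s) = 232.5 J.
Photons incident: 232.5 / 4.929×10⁻¹⁹ = 4.717×10²⁰, i.e. 4.717×10²⁰/6.022×10²³ = 7.833×10⁻⁴ mol.
Product formed: 0.0262 × 7.833×10⁻⁴ = 2.052×10⁻⁵ mol.
Rate: 2.052×10⁻⁵ mol / (696 s × 0.171 L) = 1.72×10⁻⁷ M s⁻¹.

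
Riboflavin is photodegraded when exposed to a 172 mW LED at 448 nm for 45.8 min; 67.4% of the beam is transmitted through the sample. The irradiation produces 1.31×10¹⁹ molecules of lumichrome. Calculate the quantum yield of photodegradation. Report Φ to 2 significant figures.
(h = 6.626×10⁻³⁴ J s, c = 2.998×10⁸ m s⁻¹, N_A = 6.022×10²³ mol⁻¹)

Φ = 0.038

Product: 1.31×10¹⁹ / 6.022×10²³ = 2.175×10⁻⁵ mol.
Photon energy at 448 nm: hc/λ = (6.626×10⁻³⁴)(2.998×10⁸)/(448×10⁻⁹) = 4.434×10⁻¹⁹ J.
Energy delivered: (172 mW)(2748 s) = 472.7 J.
Photons incident: 472.7 / 4.434×10⁻¹⁹ = 1.066×10²¹, i.e. 1.066×10²¹/6.022×10²³ = 0.001770 mol.
Fraction absorbed: 1 − 67.4/100 = 0.3260.
Photons absorbed: 0.3260 × 0.001770 = 5.770×10⁻⁴ mol.
Φ = 2.175×10⁻⁵ mol / 5.770×10⁻⁴ mol photons = 0.038.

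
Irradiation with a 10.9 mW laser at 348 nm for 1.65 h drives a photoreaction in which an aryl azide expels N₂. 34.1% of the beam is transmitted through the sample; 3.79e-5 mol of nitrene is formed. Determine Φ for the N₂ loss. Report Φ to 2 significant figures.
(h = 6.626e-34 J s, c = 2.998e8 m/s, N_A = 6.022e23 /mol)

Φ = 0.31

Photon energy at 348 nm: hc/λ = (6.626e-34)(2.998e8)/(348e-9) = 5.708e-19 J.
Energy delivered: (10.9 mW)(5940 s) = 64.75 J.
Photons incident: 64.75 / 5.708e-19 = 1.134e20, i.e. 1.134e20/6.022e23 = 1.883e-4 mol.
Fraction absorbed: 1 − 34.1/100 = 0.6590.
Photons absorbed: 0.6590 × 1.883e-4 = 1.241e-4 mol.
Φ = 3.79e-5 mol / 1.241e-4 mol photons = 0.31.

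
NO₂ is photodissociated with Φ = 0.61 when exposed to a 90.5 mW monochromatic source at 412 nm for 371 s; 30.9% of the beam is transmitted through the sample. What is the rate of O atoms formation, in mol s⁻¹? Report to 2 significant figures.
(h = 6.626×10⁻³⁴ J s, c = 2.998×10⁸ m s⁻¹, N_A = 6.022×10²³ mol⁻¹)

Photon energy at 412 nm: hc/λ = (6.626×10⁻³⁴)(2.998×10⁸)/(412×10⁻⁹) = 4.822×10⁻¹⁹ J.
Energy delivered: (90.5 mW)(371 s) = 33.58 J.
Photons incident: 33.58 / 4.822×10⁻¹⁹ = 6.964×10¹⁹, i.e. 6.964×10¹⁹/6.022×10²³ = 1.156×10⁻⁴ mol.
Fraction absorbed: 1 − 30.9/100 = 0.6910.
Photons absorbed: 0.6910 × 1.156×10⁻⁴ = 7.988×10⁻⁵ mol.
Product formed: 0.61 × 7.988×10⁻⁵ = 4.873×10⁻⁵ mol.
Rate: 4.873×10⁻⁵ / 371 s = 1.3×10⁻⁷ mol s⁻¹.

1.3×10⁻⁷ mol s⁻¹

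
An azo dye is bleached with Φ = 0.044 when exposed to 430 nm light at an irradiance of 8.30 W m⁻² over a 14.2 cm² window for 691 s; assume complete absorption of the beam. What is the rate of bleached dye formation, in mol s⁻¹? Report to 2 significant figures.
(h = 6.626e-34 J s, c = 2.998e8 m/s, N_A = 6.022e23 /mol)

Photon energy at 430 nm: hc/λ = (6.626e-34)(2.998e8)/(430e-9) = 4.620e-19 J.
Energy delivered: (8.30 W m⁻²)(14.2e-4 m²)(691 s) = 8.144 J.
Photons incident: 8.144 / 4.620e-19 = 1.763e19, i.e. 1.763e19/6.022e23 = 2.928e-5 mol.
Product formed: 0.044 × 2.928e-5 = 1.288e-6 mol.
Rate: 1.288e-6 / 691 s = 1.9e-9 mol s⁻¹.

1.9e-9 mol s⁻¹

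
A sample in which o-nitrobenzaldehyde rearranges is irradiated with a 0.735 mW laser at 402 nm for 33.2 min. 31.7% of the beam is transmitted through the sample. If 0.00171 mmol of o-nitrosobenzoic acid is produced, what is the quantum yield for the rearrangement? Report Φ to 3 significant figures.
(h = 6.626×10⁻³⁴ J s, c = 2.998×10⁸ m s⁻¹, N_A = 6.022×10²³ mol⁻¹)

Product: 0.00171 mmol = 1.71×10⁻⁶ mol.
Photon energy at 402 nm: hc/λ = (6.626×10⁻³⁴)(2.998×10⁸)/(402×10⁻⁹) = 4.941×10⁻¹⁹ J.
Energy delivered: (0.735 mW)(1992 s) = 1.464 J.
Photons incident: 1.464 / 4.941×10⁻¹⁹ = 2.963×10¹⁸, i.e. 2.963×10¹⁸/6.022×10²³ = 4.920×10⁻⁶ mol.
Fraction absorbed: 1 − 31.7/100 = 0.6830.
Photons absorbed: 0.6830 × 4.920×10⁻⁶ = 3.360×10⁻⁶ mol.
Φ = 1.71×10⁻⁶ mol / 3.360×10⁻⁶ mol photons = 0.509.

Φ = 0.509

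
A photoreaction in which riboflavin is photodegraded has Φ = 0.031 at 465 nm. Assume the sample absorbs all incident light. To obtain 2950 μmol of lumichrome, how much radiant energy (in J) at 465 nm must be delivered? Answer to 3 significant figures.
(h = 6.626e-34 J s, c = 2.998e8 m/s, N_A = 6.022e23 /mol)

2.45e4 J

Product: 2950 μmol = 0.00295 mol.
Photons that must be absorbed: 0.00295 / 0.031 = 0.09516 mol.
Photon energy: hc/λ = 4.272e-19 J; per mole, 2.573e5 J mol⁻¹.
Energy required: 0.09516 × 2.573e5 = 2.45e4 J.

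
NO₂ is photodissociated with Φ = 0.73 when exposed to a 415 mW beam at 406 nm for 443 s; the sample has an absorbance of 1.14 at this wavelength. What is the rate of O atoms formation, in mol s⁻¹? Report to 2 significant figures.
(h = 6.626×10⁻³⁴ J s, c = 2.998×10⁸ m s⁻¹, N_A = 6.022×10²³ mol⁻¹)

Photon energy at 406 nm: hc/λ = (6.626×10⁻³⁴)(2.998×10⁸)/(406×10⁻⁹) = 4.893×10⁻¹⁹ J.
Energy delivered: (415 mW)(443 s) = 183.8 J.
Photons incident: 183.8 / 4.893×10⁻¹⁹ = 3.756×10²⁰, i.e. 3.756×10²⁰/6.022×10²³ = 6.237×10⁻⁴ mol.
Fraction absorbed: 1 − 10^(−1.14) = 0.9276.
Photons absorbed: 0.9276 × 6.237×10⁻⁴ = 5.785×10⁻⁴ mol.
Product formed: 0.73 × 5.785×10⁻⁴ = 4.223×10⁻⁴ mol.
Rate: 4.223×10⁻⁴ / 443 s = 9.5×10⁻⁷ mol s⁻¹.

9.5×10⁻⁷ mol s⁻¹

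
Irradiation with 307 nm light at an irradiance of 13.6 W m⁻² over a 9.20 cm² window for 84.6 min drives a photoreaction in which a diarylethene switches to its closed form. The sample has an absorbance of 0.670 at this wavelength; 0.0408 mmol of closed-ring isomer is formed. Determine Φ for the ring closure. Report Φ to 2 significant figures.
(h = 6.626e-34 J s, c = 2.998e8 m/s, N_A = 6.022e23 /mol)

Φ = 0.32

Product: 0.0408 mmol = 4.08e-5 mol.
Photon energy at 307 nm: hc/λ = (6.626e-34)(2.998e8)/(307e-9) = 6.471e-19 J.
Energy delivered: (13.6 W m⁻²)(9.20e-4 m²)(5076 s) = 63.51 J.
Photons incident: 63.51 / 6.471e-19 = 9.815e19, i.e. 9.815e19/6.022e23 = 1.630e-4 mol.
Fraction absorbed: 1 − 10^(−0.670) = 0.7862.
Photons absorbed: 0.7862 × 1.630e-4 = 1.282e-4 mol.
Φ = 4.08e-5 mol / 1.282e-4 mol photons = 0.32.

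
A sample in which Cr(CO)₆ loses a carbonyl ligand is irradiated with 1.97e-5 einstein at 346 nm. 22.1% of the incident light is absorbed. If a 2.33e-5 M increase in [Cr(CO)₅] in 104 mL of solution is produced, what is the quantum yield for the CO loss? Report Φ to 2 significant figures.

Product: (2.33e-5 M)(0.104 L) = 2.423e-6 mol.
Photons absorbed: 0.221 × 1.97e-5 = 4.354e-6 mol.
Φ = 2.423e-6 mol / 4.354e-6 mol photons = 0.56.

Φ = 0.56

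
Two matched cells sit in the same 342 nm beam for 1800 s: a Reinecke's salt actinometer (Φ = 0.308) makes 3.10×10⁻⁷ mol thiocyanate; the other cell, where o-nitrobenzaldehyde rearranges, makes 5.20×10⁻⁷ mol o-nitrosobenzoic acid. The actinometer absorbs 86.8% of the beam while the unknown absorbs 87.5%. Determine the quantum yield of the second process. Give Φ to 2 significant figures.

Φ = 0.51

Photons absorbed by the actinometer: 3.10×10⁻⁷ / 0.308 = 1.006×10⁻⁶ mol.
Incident flux: 1.006×10⁻⁶ / 0.868 = 1.159×10⁻⁶ einstein.
Absorbed by unknown: 0.875 × 1.159×10⁻⁶ = 1.014×10⁻⁶ mol.
Φ(unknown) = 5.20×10⁻⁷ / 1.014×10⁻⁶ = 0.51.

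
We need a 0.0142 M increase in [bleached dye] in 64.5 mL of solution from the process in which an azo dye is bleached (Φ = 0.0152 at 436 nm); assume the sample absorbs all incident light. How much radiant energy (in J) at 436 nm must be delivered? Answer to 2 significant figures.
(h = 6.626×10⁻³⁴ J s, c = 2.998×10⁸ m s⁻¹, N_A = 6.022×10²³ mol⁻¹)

Product: (0.0142 M)(0.0645 L) = 9.159×10⁻⁴ mol.
Photons that must be absorbed: 9.159×10⁻⁴ / 0.0152 = 0.06026 mol.
Photon energy: hc/λ = 4.556×10⁻¹⁹ J; per mole, 2.744×10⁵ J mol⁻¹.
Energy required: 0.06026 × 2.744×10⁵ = 1.7×10⁴ J.

1.7×10⁴ J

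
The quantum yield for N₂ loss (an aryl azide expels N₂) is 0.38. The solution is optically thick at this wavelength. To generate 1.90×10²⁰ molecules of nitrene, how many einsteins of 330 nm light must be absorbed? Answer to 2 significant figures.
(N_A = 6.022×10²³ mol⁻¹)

Product: 1.90×10²⁰ / 6.022×10²³ = 3.155×10⁻⁴ mol.
Photons that must be absorbed: 3.155×10⁻⁴ / 0.38 = 8.303×10⁻⁴ mol.

8.3×10⁻⁴ einstein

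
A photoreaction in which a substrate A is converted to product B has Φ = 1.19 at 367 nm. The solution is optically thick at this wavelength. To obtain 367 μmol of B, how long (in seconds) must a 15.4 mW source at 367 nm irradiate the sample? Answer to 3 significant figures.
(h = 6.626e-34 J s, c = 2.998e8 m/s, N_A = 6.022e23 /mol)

t ≈ 6530 s

Product: 367 μmol = 3.67e-4 mol.
Photons that must be absorbed: 3.67e-4 / 1.19 = 3.084e-4 mol.
Photon energy: hc/λ = 5.413e-19 J; per mole, 3.260e5 J mol⁻¹.
Energy required: 3.084e-4 × 3.260e5 = 100.5 J.
Time: 100.5 J / 0.0154 W = 6530 s.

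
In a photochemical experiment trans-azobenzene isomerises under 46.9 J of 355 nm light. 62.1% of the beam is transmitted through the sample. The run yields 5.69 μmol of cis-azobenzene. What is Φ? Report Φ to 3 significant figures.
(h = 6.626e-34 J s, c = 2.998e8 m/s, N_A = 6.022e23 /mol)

Product: 5.69 μmol = 5.69e-6 mol.
Photon energy at 355 nm: hc/λ = (6.626e-34)(2.998e8)/(355e-9) = 5.596e-19 J.
Photons incident: 46.9 / 5.596e-19 = 8.381e19, i.e. 8.381e19/6.022e23 = 1.392e-4 mol.
Fraction absorbed: 1 − 62.1/100 = 0.3790.
Photons absorbed: 0.3790 × 1.392e-4 = 5.276e-5 mol.
Φ = 5.69e-6 mol / 5.276e-5 mol photons = 0.108.

Φ = 0.108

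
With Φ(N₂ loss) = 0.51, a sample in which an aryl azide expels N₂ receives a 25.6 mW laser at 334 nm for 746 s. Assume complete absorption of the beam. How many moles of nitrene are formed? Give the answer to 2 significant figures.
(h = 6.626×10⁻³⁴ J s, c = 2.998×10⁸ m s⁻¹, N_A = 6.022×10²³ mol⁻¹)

Photon energy at 334 nm: hc/λ = (6.626×10⁻³⁴)(2.998×10⁸)/(334×10⁻⁹) = 5.948×10⁻¹⁹ J.
Energy delivered: (25.6 mW)(746 s) = 19.10 J.
Photons incident: 19.10 / 5.948×10⁻¹⁹ = 3.211×10¹⁹, i.e. 3.211×10¹⁹/6.022×10²³ = 5.332×10⁻⁵ mol.
Product: Φ × n_abs = 0.51 × 5.332×10⁻⁵ = 2.719×10⁻⁵ mol.

2.7×10⁻⁵ mol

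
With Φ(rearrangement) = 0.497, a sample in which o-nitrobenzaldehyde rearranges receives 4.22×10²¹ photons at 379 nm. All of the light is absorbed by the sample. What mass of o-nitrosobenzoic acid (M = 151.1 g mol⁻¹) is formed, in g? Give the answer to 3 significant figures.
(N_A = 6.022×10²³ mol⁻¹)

0.526 g

Moles of photons: 4.22×10²¹ / 6.022×10²³ = 0.007008 mol.
Product: Φ × n_abs = 0.497 × 0.007008 = 0.003483 mol.
Mass: 0.003483 × 151.1 = 0.5263 g = 0.526 g.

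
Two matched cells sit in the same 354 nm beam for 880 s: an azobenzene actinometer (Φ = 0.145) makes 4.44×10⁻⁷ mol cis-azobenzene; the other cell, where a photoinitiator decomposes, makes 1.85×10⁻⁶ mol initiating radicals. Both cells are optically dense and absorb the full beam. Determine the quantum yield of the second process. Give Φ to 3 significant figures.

Φ = 0.604

Photons absorbed by the actinometer: 4.44×10⁻⁷ / 0.145 = 3.062×10⁻⁶ mol.
Φ(unknown) = 1.85×10⁻⁶ / 3.062×10⁻⁶ = 0.604.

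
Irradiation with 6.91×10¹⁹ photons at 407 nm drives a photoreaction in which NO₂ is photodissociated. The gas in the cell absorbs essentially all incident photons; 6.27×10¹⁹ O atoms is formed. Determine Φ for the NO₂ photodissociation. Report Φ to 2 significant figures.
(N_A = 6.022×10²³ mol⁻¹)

Φ = 0.91

Product: 6.27×10¹⁹ / 6.022×10²³ = 1.041×10⁻⁴ mol.
Moles of photons: 6.91×10¹⁹ / 6.022×10²³ = 1.147×10⁻⁴ mol.
Φ = 1.041×10⁻⁴ mol / 1.147×10⁻⁴ mol photons = 0.91.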